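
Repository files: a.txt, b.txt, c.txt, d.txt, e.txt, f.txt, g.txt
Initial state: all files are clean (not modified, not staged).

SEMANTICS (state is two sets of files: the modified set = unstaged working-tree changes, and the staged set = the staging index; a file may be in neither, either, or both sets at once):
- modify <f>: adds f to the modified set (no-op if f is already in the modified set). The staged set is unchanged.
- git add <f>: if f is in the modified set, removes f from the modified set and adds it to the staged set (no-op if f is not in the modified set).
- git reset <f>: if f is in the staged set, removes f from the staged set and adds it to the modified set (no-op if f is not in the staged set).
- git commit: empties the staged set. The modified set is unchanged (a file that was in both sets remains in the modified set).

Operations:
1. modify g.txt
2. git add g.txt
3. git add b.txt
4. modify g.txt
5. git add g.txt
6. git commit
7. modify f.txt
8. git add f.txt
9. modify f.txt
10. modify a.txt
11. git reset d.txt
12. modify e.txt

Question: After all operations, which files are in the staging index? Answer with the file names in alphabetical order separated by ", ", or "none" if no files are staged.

Answer: f.txt

Derivation:
After op 1 (modify g.txt): modified={g.txt} staged={none}
After op 2 (git add g.txt): modified={none} staged={g.txt}
After op 3 (git add b.txt): modified={none} staged={g.txt}
After op 4 (modify g.txt): modified={g.txt} staged={g.txt}
After op 5 (git add g.txt): modified={none} staged={g.txt}
After op 6 (git commit): modified={none} staged={none}
After op 7 (modify f.txt): modified={f.txt} staged={none}
After op 8 (git add f.txt): modified={none} staged={f.txt}
After op 9 (modify f.txt): modified={f.txt} staged={f.txt}
After op 10 (modify a.txt): modified={a.txt, f.txt} staged={f.txt}
After op 11 (git reset d.txt): modified={a.txt, f.txt} staged={f.txt}
After op 12 (modify e.txt): modified={a.txt, e.txt, f.txt} staged={f.txt}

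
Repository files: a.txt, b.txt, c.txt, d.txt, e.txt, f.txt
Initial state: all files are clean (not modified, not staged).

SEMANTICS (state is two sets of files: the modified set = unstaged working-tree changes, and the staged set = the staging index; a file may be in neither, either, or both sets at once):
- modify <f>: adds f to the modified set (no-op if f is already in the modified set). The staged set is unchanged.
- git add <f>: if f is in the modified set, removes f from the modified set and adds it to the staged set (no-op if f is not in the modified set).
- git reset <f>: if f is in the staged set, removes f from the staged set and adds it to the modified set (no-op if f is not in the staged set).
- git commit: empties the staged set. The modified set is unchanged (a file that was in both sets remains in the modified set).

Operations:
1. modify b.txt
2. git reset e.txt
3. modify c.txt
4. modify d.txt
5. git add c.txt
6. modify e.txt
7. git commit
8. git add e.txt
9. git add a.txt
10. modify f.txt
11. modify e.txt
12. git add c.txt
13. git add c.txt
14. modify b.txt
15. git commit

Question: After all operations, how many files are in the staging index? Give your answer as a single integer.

After op 1 (modify b.txt): modified={b.txt} staged={none}
After op 2 (git reset e.txt): modified={b.txt} staged={none}
After op 3 (modify c.txt): modified={b.txt, c.txt} staged={none}
After op 4 (modify d.txt): modified={b.txt, c.txt, d.txt} staged={none}
After op 5 (git add c.txt): modified={b.txt, d.txt} staged={c.txt}
After op 6 (modify e.txt): modified={b.txt, d.txt, e.txt} staged={c.txt}
After op 7 (git commit): modified={b.txt, d.txt, e.txt} staged={none}
After op 8 (git add e.txt): modified={b.txt, d.txt} staged={e.txt}
After op 9 (git add a.txt): modified={b.txt, d.txt} staged={e.txt}
After op 10 (modify f.txt): modified={b.txt, d.txt, f.txt} staged={e.txt}
After op 11 (modify e.txt): modified={b.txt, d.txt, e.txt, f.txt} staged={e.txt}
After op 12 (git add c.txt): modified={b.txt, d.txt, e.txt, f.txt} staged={e.txt}
After op 13 (git add c.txt): modified={b.txt, d.txt, e.txt, f.txt} staged={e.txt}
After op 14 (modify b.txt): modified={b.txt, d.txt, e.txt, f.txt} staged={e.txt}
After op 15 (git commit): modified={b.txt, d.txt, e.txt, f.txt} staged={none}
Final staged set: {none} -> count=0

Answer: 0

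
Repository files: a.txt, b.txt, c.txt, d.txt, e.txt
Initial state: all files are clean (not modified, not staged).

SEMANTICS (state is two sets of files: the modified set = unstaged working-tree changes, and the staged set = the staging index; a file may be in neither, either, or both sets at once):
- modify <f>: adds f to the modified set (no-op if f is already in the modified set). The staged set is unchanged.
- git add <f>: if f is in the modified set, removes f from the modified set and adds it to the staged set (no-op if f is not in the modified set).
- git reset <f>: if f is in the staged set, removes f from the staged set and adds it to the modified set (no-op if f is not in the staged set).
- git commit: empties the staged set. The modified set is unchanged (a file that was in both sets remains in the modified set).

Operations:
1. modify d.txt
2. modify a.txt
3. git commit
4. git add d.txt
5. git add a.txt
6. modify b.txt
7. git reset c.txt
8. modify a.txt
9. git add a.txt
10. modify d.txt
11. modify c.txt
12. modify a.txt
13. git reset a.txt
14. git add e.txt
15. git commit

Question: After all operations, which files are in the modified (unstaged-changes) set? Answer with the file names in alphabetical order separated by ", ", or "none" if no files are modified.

After op 1 (modify d.txt): modified={d.txt} staged={none}
After op 2 (modify a.txt): modified={a.txt, d.txt} staged={none}
After op 3 (git commit): modified={a.txt, d.txt} staged={none}
After op 4 (git add d.txt): modified={a.txt} staged={d.txt}
After op 5 (git add a.txt): modified={none} staged={a.txt, d.txt}
After op 6 (modify b.txt): modified={b.txt} staged={a.txt, d.txt}
After op 7 (git reset c.txt): modified={b.txt} staged={a.txt, d.txt}
After op 8 (modify a.txt): modified={a.txt, b.txt} staged={a.txt, d.txt}
After op 9 (git add a.txt): modified={b.txt} staged={a.txt, d.txt}
After op 10 (modify d.txt): modified={b.txt, d.txt} staged={a.txt, d.txt}
After op 11 (modify c.txt): modified={b.txt, c.txt, d.txt} staged={a.txt, d.txt}
After op 12 (modify a.txt): modified={a.txt, b.txt, c.txt, d.txt} staged={a.txt, d.txt}
After op 13 (git reset a.txt): modified={a.txt, b.txt, c.txt, d.txt} staged={d.txt}
After op 14 (git add e.txt): modified={a.txt, b.txt, c.txt, d.txt} staged={d.txt}
After op 15 (git commit): modified={a.txt, b.txt, c.txt, d.txt} staged={none}

Answer: a.txt, b.txt, c.txt, d.txt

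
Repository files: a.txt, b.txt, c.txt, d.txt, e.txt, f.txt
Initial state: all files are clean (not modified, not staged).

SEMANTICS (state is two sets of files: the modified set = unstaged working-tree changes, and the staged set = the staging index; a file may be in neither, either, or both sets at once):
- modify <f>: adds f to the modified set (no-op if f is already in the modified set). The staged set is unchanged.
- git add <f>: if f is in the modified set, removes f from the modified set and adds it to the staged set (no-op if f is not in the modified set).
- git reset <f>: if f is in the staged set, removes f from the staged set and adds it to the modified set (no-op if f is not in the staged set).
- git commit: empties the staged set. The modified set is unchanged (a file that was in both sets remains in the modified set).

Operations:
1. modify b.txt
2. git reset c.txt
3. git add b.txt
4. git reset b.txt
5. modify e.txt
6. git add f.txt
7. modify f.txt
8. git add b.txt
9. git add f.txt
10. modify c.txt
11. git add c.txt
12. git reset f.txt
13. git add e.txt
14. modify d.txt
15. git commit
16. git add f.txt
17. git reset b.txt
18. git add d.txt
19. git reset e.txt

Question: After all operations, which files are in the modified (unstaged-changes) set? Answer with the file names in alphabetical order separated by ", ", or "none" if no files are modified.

After op 1 (modify b.txt): modified={b.txt} staged={none}
After op 2 (git reset c.txt): modified={b.txt} staged={none}
After op 3 (git add b.txt): modified={none} staged={b.txt}
After op 4 (git reset b.txt): modified={b.txt} staged={none}
After op 5 (modify e.txt): modified={b.txt, e.txt} staged={none}
After op 6 (git add f.txt): modified={b.txt, e.txt} staged={none}
After op 7 (modify f.txt): modified={b.txt, e.txt, f.txt} staged={none}
After op 8 (git add b.txt): modified={e.txt, f.txt} staged={b.txt}
After op 9 (git add f.txt): modified={e.txt} staged={b.txt, f.txt}
After op 10 (modify c.txt): modified={c.txt, e.txt} staged={b.txt, f.txt}
After op 11 (git add c.txt): modified={e.txt} staged={b.txt, c.txt, f.txt}
After op 12 (git reset f.txt): modified={e.txt, f.txt} staged={b.txt, c.txt}
After op 13 (git add e.txt): modified={f.txt} staged={b.txt, c.txt, e.txt}
After op 14 (modify d.txt): modified={d.txt, f.txt} staged={b.txt, c.txt, e.txt}
After op 15 (git commit): modified={d.txt, f.txt} staged={none}
After op 16 (git add f.txt): modified={d.txt} staged={f.txt}
After op 17 (git reset b.txt): modified={d.txt} staged={f.txt}
After op 18 (git add d.txt): modified={none} staged={d.txt, f.txt}
After op 19 (git reset e.txt): modified={none} staged={d.txt, f.txt}

Answer: none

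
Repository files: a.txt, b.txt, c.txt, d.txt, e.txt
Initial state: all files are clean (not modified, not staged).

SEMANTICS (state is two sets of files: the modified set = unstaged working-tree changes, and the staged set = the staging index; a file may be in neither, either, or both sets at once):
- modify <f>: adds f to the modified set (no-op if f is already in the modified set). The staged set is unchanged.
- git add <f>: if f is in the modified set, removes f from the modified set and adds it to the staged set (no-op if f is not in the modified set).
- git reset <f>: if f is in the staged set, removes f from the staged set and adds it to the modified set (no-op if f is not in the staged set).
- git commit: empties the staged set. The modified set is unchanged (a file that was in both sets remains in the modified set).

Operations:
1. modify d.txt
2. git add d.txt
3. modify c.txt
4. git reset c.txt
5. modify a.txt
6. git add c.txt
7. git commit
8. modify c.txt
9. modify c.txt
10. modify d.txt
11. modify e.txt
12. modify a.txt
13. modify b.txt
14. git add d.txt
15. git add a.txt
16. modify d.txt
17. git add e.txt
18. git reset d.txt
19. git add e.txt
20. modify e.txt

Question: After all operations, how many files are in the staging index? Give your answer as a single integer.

After op 1 (modify d.txt): modified={d.txt} staged={none}
After op 2 (git add d.txt): modified={none} staged={d.txt}
After op 3 (modify c.txt): modified={c.txt} staged={d.txt}
After op 4 (git reset c.txt): modified={c.txt} staged={d.txt}
After op 5 (modify a.txt): modified={a.txt, c.txt} staged={d.txt}
After op 6 (git add c.txt): modified={a.txt} staged={c.txt, d.txt}
After op 7 (git commit): modified={a.txt} staged={none}
After op 8 (modify c.txt): modified={a.txt, c.txt} staged={none}
After op 9 (modify c.txt): modified={a.txt, c.txt} staged={none}
After op 10 (modify d.txt): modified={a.txt, c.txt, d.txt} staged={none}
After op 11 (modify e.txt): modified={a.txt, c.txt, d.txt, e.txt} staged={none}
After op 12 (modify a.txt): modified={a.txt, c.txt, d.txt, e.txt} staged={none}
After op 13 (modify b.txt): modified={a.txt, b.txt, c.txt, d.txt, e.txt} staged={none}
After op 14 (git add d.txt): modified={a.txt, b.txt, c.txt, e.txt} staged={d.txt}
After op 15 (git add a.txt): modified={b.txt, c.txt, e.txt} staged={a.txt, d.txt}
After op 16 (modify d.txt): modified={b.txt, c.txt, d.txt, e.txt} staged={a.txt, d.txt}
After op 17 (git add e.txt): modified={b.txt, c.txt, d.txt} staged={a.txt, d.txt, e.txt}
After op 18 (git reset d.txt): modified={b.txt, c.txt, d.txt} staged={a.txt, e.txt}
After op 19 (git add e.txt): modified={b.txt, c.txt, d.txt} staged={a.txt, e.txt}
After op 20 (modify e.txt): modified={b.txt, c.txt, d.txt, e.txt} staged={a.txt, e.txt}
Final staged set: {a.txt, e.txt} -> count=2

Answer: 2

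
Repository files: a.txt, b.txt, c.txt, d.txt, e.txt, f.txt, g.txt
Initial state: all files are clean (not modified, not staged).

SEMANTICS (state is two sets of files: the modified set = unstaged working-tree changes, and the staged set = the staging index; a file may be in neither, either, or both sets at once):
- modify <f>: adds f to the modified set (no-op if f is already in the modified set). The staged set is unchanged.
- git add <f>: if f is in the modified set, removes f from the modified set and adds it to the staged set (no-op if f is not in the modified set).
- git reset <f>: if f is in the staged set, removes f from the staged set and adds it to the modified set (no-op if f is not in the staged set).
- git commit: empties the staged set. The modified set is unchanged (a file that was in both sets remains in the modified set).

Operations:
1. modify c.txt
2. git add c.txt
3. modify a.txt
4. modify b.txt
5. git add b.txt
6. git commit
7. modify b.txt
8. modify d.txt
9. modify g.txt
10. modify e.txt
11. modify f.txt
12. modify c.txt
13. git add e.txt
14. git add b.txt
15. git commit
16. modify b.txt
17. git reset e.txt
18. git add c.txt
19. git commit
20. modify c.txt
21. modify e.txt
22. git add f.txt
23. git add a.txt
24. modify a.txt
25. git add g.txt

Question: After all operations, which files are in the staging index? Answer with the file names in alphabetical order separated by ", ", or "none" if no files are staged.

Answer: a.txt, f.txt, g.txt

Derivation:
After op 1 (modify c.txt): modified={c.txt} staged={none}
After op 2 (git add c.txt): modified={none} staged={c.txt}
After op 3 (modify a.txt): modified={a.txt} staged={c.txt}
After op 4 (modify b.txt): modified={a.txt, b.txt} staged={c.txt}
After op 5 (git add b.txt): modified={a.txt} staged={b.txt, c.txt}
After op 6 (git commit): modified={a.txt} staged={none}
After op 7 (modify b.txt): modified={a.txt, b.txt} staged={none}
After op 8 (modify d.txt): modified={a.txt, b.txt, d.txt} staged={none}
After op 9 (modify g.txt): modified={a.txt, b.txt, d.txt, g.txt} staged={none}
After op 10 (modify e.txt): modified={a.txt, b.txt, d.txt, e.txt, g.txt} staged={none}
After op 11 (modify f.txt): modified={a.txt, b.txt, d.txt, e.txt, f.txt, g.txt} staged={none}
After op 12 (modify c.txt): modified={a.txt, b.txt, c.txt, d.txt, e.txt, f.txt, g.txt} staged={none}
After op 13 (git add e.txt): modified={a.txt, b.txt, c.txt, d.txt, f.txt, g.txt} staged={e.txt}
After op 14 (git add b.txt): modified={a.txt, c.txt, d.txt, f.txt, g.txt} staged={b.txt, e.txt}
After op 15 (git commit): modified={a.txt, c.txt, d.txt, f.txt, g.txt} staged={none}
After op 16 (modify b.txt): modified={a.txt, b.txt, c.txt, d.txt, f.txt, g.txt} staged={none}
After op 17 (git reset e.txt): modified={a.txt, b.txt, c.txt, d.txt, f.txt, g.txt} staged={none}
After op 18 (git add c.txt): modified={a.txt, b.txt, d.txt, f.txt, g.txt} staged={c.txt}
After op 19 (git commit): modified={a.txt, b.txt, d.txt, f.txt, g.txt} staged={none}
After op 20 (modify c.txt): modified={a.txt, b.txt, c.txt, d.txt, f.txt, g.txt} staged={none}
After op 21 (modify e.txt): modified={a.txt, b.txt, c.txt, d.txt, e.txt, f.txt, g.txt} staged={none}
After op 22 (git add f.txt): modified={a.txt, b.txt, c.txt, d.txt, e.txt, g.txt} staged={f.txt}
After op 23 (git add a.txt): modified={b.txt, c.txt, d.txt, e.txt, g.txt} staged={a.txt, f.txt}
After op 24 (modify a.txt): modified={a.txt, b.txt, c.txt, d.txt, e.txt, g.txt} staged={a.txt, f.txt}
After op 25 (git add g.txt): modified={a.txt, b.txt, c.txt, d.txt, e.txt} staged={a.txt, f.txt, g.txt}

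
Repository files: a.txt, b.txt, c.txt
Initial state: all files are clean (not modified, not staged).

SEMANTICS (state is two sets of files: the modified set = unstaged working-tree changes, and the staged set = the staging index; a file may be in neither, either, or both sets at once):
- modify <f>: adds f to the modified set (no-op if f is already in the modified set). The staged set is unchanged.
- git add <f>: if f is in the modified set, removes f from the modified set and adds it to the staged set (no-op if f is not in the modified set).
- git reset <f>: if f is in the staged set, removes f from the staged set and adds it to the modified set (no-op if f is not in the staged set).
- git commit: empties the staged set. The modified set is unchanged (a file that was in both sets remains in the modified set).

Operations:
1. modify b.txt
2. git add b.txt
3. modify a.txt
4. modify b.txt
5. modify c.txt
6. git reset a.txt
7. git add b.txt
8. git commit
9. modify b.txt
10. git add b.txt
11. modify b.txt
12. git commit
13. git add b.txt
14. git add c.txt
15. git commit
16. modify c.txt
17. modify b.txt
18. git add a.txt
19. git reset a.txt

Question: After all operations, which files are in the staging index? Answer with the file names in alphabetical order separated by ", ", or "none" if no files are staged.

After op 1 (modify b.txt): modified={b.txt} staged={none}
After op 2 (git add b.txt): modified={none} staged={b.txt}
After op 3 (modify a.txt): modified={a.txt} staged={b.txt}
After op 4 (modify b.txt): modified={a.txt, b.txt} staged={b.txt}
After op 5 (modify c.txt): modified={a.txt, b.txt, c.txt} staged={b.txt}
After op 6 (git reset a.txt): modified={a.txt, b.txt, c.txt} staged={b.txt}
After op 7 (git add b.txt): modified={a.txt, c.txt} staged={b.txt}
After op 8 (git commit): modified={a.txt, c.txt} staged={none}
After op 9 (modify b.txt): modified={a.txt, b.txt, c.txt} staged={none}
After op 10 (git add b.txt): modified={a.txt, c.txt} staged={b.txt}
After op 11 (modify b.txt): modified={a.txt, b.txt, c.txt} staged={b.txt}
After op 12 (git commit): modified={a.txt, b.txt, c.txt} staged={none}
After op 13 (git add b.txt): modified={a.txt, c.txt} staged={b.txt}
After op 14 (git add c.txt): modified={a.txt} staged={b.txt, c.txt}
After op 15 (git commit): modified={a.txt} staged={none}
After op 16 (modify c.txt): modified={a.txt, c.txt} staged={none}
After op 17 (modify b.txt): modified={a.txt, b.txt, c.txt} staged={none}
After op 18 (git add a.txt): modified={b.txt, c.txt} staged={a.txt}
After op 19 (git reset a.txt): modified={a.txt, b.txt, c.txt} staged={none}

Answer: none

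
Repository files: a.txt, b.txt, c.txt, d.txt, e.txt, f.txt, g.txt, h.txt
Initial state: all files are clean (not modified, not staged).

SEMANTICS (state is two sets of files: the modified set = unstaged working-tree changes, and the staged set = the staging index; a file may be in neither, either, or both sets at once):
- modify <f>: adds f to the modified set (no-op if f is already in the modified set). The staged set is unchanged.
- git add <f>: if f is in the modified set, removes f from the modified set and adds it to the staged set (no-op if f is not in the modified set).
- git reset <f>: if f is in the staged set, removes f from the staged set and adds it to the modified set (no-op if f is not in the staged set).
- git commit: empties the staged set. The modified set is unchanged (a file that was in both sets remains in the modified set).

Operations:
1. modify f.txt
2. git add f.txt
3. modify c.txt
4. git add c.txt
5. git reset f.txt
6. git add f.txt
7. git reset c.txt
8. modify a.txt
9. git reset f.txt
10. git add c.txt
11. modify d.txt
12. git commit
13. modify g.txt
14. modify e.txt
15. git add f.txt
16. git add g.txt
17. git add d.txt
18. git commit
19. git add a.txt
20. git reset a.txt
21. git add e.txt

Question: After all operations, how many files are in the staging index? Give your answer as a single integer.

Answer: 1

Derivation:
After op 1 (modify f.txt): modified={f.txt} staged={none}
After op 2 (git add f.txt): modified={none} staged={f.txt}
After op 3 (modify c.txt): modified={c.txt} staged={f.txt}
After op 4 (git add c.txt): modified={none} staged={c.txt, f.txt}
After op 5 (git reset f.txt): modified={f.txt} staged={c.txt}
After op 6 (git add f.txt): modified={none} staged={c.txt, f.txt}
After op 7 (git reset c.txt): modified={c.txt} staged={f.txt}
After op 8 (modify a.txt): modified={a.txt, c.txt} staged={f.txt}
After op 9 (git reset f.txt): modified={a.txt, c.txt, f.txt} staged={none}
After op 10 (git add c.txt): modified={a.txt, f.txt} staged={c.txt}
After op 11 (modify d.txt): modified={a.txt, d.txt, f.txt} staged={c.txt}
After op 12 (git commit): modified={a.txt, d.txt, f.txt} staged={none}
After op 13 (modify g.txt): modified={a.txt, d.txt, f.txt, g.txt} staged={none}
After op 14 (modify e.txt): modified={a.txt, d.txt, e.txt, f.txt, g.txt} staged={none}
After op 15 (git add f.txt): modified={a.txt, d.txt, e.txt, g.txt} staged={f.txt}
After op 16 (git add g.txt): modified={a.txt, d.txt, e.txt} staged={f.txt, g.txt}
After op 17 (git add d.txt): modified={a.txt, e.txt} staged={d.txt, f.txt, g.txt}
After op 18 (git commit): modified={a.txt, e.txt} staged={none}
After op 19 (git add a.txt): modified={e.txt} staged={a.txt}
After op 20 (git reset a.txt): modified={a.txt, e.txt} staged={none}
After op 21 (git add e.txt): modified={a.txt} staged={e.txt}
Final staged set: {e.txt} -> count=1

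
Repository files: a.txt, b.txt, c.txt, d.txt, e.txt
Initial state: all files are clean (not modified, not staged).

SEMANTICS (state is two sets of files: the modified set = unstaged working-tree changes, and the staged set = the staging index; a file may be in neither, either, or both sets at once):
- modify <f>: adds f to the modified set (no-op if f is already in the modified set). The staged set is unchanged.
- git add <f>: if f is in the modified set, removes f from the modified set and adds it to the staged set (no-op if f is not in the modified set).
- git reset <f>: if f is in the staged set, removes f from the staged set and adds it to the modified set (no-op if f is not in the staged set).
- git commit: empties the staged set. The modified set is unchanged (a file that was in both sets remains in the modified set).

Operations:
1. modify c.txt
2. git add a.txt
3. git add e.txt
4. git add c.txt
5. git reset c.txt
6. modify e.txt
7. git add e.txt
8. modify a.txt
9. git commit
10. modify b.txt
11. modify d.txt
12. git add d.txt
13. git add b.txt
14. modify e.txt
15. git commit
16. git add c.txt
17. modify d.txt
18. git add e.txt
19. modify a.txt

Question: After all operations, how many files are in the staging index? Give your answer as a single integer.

After op 1 (modify c.txt): modified={c.txt} staged={none}
After op 2 (git add a.txt): modified={c.txt} staged={none}
After op 3 (git add e.txt): modified={c.txt} staged={none}
After op 4 (git add c.txt): modified={none} staged={c.txt}
After op 5 (git reset c.txt): modified={c.txt} staged={none}
After op 6 (modify e.txt): modified={c.txt, e.txt} staged={none}
After op 7 (git add e.txt): modified={c.txt} staged={e.txt}
After op 8 (modify a.txt): modified={a.txt, c.txt} staged={e.txt}
After op 9 (git commit): modified={a.txt, c.txt} staged={none}
After op 10 (modify b.txt): modified={a.txt, b.txt, c.txt} staged={none}
After op 11 (modify d.txt): modified={a.txt, b.txt, c.txt, d.txt} staged={none}
After op 12 (git add d.txt): modified={a.txt, b.txt, c.txt} staged={d.txt}
After op 13 (git add b.txt): modified={a.txt, c.txt} staged={b.txt, d.txt}
After op 14 (modify e.txt): modified={a.txt, c.txt, e.txt} staged={b.txt, d.txt}
After op 15 (git commit): modified={a.txt, c.txt, e.txt} staged={none}
After op 16 (git add c.txt): modified={a.txt, e.txt} staged={c.txt}
After op 17 (modify d.txt): modified={a.txt, d.txt, e.txt} staged={c.txt}
After op 18 (git add e.txt): modified={a.txt, d.txt} staged={c.txt, e.txt}
After op 19 (modify a.txt): modified={a.txt, d.txt} staged={c.txt, e.txt}
Final staged set: {c.txt, e.txt} -> count=2

Answer: 2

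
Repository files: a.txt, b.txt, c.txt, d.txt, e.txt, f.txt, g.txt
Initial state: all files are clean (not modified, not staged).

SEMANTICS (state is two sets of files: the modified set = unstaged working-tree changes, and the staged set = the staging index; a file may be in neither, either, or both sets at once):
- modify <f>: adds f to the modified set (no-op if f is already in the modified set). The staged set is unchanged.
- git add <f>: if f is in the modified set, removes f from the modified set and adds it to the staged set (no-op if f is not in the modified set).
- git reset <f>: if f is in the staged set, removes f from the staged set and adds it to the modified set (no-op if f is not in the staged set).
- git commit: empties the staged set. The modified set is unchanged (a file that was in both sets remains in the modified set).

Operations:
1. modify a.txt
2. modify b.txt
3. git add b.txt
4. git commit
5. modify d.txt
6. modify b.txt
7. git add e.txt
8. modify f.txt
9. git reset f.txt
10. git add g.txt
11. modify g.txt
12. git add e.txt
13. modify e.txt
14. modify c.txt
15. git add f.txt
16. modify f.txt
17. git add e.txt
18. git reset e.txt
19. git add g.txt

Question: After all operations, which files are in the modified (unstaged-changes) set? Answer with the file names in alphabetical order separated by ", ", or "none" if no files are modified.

Answer: a.txt, b.txt, c.txt, d.txt, e.txt, f.txt

Derivation:
After op 1 (modify a.txt): modified={a.txt} staged={none}
After op 2 (modify b.txt): modified={a.txt, b.txt} staged={none}
After op 3 (git add b.txt): modified={a.txt} staged={b.txt}
After op 4 (git commit): modified={a.txt} staged={none}
After op 5 (modify d.txt): modified={a.txt, d.txt} staged={none}
After op 6 (modify b.txt): modified={a.txt, b.txt, d.txt} staged={none}
After op 7 (git add e.txt): modified={a.txt, b.txt, d.txt} staged={none}
After op 8 (modify f.txt): modified={a.txt, b.txt, d.txt, f.txt} staged={none}
After op 9 (git reset f.txt): modified={a.txt, b.txt, d.txt, f.txt} staged={none}
After op 10 (git add g.txt): modified={a.txt, b.txt, d.txt, f.txt} staged={none}
After op 11 (modify g.txt): modified={a.txt, b.txt, d.txt, f.txt, g.txt} staged={none}
After op 12 (git add e.txt): modified={a.txt, b.txt, d.txt, f.txt, g.txt} staged={none}
After op 13 (modify e.txt): modified={a.txt, b.txt, d.txt, e.txt, f.txt, g.txt} staged={none}
After op 14 (modify c.txt): modified={a.txt, b.txt, c.txt, d.txt, e.txt, f.txt, g.txt} staged={none}
After op 15 (git add f.txt): modified={a.txt, b.txt, c.txt, d.txt, e.txt, g.txt} staged={f.txt}
After op 16 (modify f.txt): modified={a.txt, b.txt, c.txt, d.txt, e.txt, f.txt, g.txt} staged={f.txt}
After op 17 (git add e.txt): modified={a.txt, b.txt, c.txt, d.txt, f.txt, g.txt} staged={e.txt, f.txt}
After op 18 (git reset e.txt): modified={a.txt, b.txt, c.txt, d.txt, e.txt, f.txt, g.txt} staged={f.txt}
After op 19 (git add g.txt): modified={a.txt, b.txt, c.txt, d.txt, e.txt, f.txt} staged={f.txt, g.txt}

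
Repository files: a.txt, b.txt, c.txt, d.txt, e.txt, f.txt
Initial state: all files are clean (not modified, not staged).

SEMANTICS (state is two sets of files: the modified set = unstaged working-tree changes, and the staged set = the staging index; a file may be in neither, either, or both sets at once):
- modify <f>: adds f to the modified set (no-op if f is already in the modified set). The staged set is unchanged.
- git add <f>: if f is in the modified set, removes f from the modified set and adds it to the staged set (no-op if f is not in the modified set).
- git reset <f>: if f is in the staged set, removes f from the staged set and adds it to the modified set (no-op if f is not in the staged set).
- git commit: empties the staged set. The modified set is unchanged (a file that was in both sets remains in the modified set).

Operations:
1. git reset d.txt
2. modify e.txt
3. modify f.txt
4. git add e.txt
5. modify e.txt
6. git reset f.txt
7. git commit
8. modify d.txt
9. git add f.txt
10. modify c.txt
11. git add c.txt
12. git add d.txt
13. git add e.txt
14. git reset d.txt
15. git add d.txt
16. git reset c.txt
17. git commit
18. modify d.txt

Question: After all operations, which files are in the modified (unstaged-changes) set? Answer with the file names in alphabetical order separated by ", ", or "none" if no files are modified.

After op 1 (git reset d.txt): modified={none} staged={none}
After op 2 (modify e.txt): modified={e.txt} staged={none}
After op 3 (modify f.txt): modified={e.txt, f.txt} staged={none}
After op 4 (git add e.txt): modified={f.txt} staged={e.txt}
After op 5 (modify e.txt): modified={e.txt, f.txt} staged={e.txt}
After op 6 (git reset f.txt): modified={e.txt, f.txt} staged={e.txt}
After op 7 (git commit): modified={e.txt, f.txt} staged={none}
After op 8 (modify d.txt): modified={d.txt, e.txt, f.txt} staged={none}
After op 9 (git add f.txt): modified={d.txt, e.txt} staged={f.txt}
After op 10 (modify c.txt): modified={c.txt, d.txt, e.txt} staged={f.txt}
After op 11 (git add c.txt): modified={d.txt, e.txt} staged={c.txt, f.txt}
After op 12 (git add d.txt): modified={e.txt} staged={c.txt, d.txt, f.txt}
After op 13 (git add e.txt): modified={none} staged={c.txt, d.txt, e.txt, f.txt}
After op 14 (git reset d.txt): modified={d.txt} staged={c.txt, e.txt, f.txt}
After op 15 (git add d.txt): modified={none} staged={c.txt, d.txt, e.txt, f.txt}
After op 16 (git reset c.txt): modified={c.txt} staged={d.txt, e.txt, f.txt}
After op 17 (git commit): modified={c.txt} staged={none}
After op 18 (modify d.txt): modified={c.txt, d.txt} staged={none}

Answer: c.txt, d.txt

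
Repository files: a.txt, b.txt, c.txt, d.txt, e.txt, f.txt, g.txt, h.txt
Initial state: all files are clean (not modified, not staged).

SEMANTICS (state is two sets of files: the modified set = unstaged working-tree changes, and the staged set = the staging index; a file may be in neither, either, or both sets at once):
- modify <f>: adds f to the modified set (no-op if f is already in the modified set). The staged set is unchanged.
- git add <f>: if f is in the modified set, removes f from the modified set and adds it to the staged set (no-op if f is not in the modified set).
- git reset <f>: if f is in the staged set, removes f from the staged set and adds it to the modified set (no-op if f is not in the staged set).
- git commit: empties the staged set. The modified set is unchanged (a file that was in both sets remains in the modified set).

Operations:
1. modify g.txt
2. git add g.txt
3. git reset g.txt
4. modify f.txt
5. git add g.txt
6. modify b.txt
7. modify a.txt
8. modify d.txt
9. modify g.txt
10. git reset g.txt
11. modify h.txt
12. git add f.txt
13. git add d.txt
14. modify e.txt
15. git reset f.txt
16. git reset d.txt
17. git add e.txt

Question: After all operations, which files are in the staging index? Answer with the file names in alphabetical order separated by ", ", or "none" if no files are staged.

Answer: e.txt

Derivation:
After op 1 (modify g.txt): modified={g.txt} staged={none}
After op 2 (git add g.txt): modified={none} staged={g.txt}
After op 3 (git reset g.txt): modified={g.txt} staged={none}
After op 4 (modify f.txt): modified={f.txt, g.txt} staged={none}
After op 5 (git add g.txt): modified={f.txt} staged={g.txt}
After op 6 (modify b.txt): modified={b.txt, f.txt} staged={g.txt}
After op 7 (modify a.txt): modified={a.txt, b.txt, f.txt} staged={g.txt}
After op 8 (modify d.txt): modified={a.txt, b.txt, d.txt, f.txt} staged={g.txt}
After op 9 (modify g.txt): modified={a.txt, b.txt, d.txt, f.txt, g.txt} staged={g.txt}
After op 10 (git reset g.txt): modified={a.txt, b.txt, d.txt, f.txt, g.txt} staged={none}
After op 11 (modify h.txt): modified={a.txt, b.txt, d.txt, f.txt, g.txt, h.txt} staged={none}
After op 12 (git add f.txt): modified={a.txt, b.txt, d.txt, g.txt, h.txt} staged={f.txt}
After op 13 (git add d.txt): modified={a.txt, b.txt, g.txt, h.txt} staged={d.txt, f.txt}
After op 14 (modify e.txt): modified={a.txt, b.txt, e.txt, g.txt, h.txt} staged={d.txt, f.txt}
After op 15 (git reset f.txt): modified={a.txt, b.txt, e.txt, f.txt, g.txt, h.txt} staged={d.txt}
After op 16 (git reset d.txt): modified={a.txt, b.txt, d.txt, e.txt, f.txt, g.txt, h.txt} staged={none}
After op 17 (git add e.txt): modified={a.txt, b.txt, d.txt, f.txt, g.txt, h.txt} staged={e.txt}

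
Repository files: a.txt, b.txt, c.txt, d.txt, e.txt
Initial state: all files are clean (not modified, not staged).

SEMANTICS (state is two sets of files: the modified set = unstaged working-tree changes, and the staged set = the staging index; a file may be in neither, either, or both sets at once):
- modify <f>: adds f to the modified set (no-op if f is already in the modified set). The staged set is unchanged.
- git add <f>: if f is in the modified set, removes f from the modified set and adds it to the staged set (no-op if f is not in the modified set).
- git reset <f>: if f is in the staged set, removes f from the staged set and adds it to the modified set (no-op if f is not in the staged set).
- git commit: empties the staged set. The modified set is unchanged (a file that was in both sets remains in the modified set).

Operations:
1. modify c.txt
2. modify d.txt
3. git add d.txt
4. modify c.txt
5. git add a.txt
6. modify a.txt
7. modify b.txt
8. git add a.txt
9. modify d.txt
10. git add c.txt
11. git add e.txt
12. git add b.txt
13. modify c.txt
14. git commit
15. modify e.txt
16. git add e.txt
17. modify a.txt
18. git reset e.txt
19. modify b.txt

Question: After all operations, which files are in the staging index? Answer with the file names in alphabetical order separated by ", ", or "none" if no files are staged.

After op 1 (modify c.txt): modified={c.txt} staged={none}
After op 2 (modify d.txt): modified={c.txt, d.txt} staged={none}
After op 3 (git add d.txt): modified={c.txt} staged={d.txt}
After op 4 (modify c.txt): modified={c.txt} staged={d.txt}
After op 5 (git add a.txt): modified={c.txt} staged={d.txt}
After op 6 (modify a.txt): modified={a.txt, c.txt} staged={d.txt}
After op 7 (modify b.txt): modified={a.txt, b.txt, c.txt} staged={d.txt}
After op 8 (git add a.txt): modified={b.txt, c.txt} staged={a.txt, d.txt}
After op 9 (modify d.txt): modified={b.txt, c.txt, d.txt} staged={a.txt, d.txt}
After op 10 (git add c.txt): modified={b.txt, d.txt} staged={a.txt, c.txt, d.txt}
After op 11 (git add e.txt): modified={b.txt, d.txt} staged={a.txt, c.txt, d.txt}
After op 12 (git add b.txt): modified={d.txt} staged={a.txt, b.txt, c.txt, d.txt}
After op 13 (modify c.txt): modified={c.txt, d.txt} staged={a.txt, b.txt, c.txt, d.txt}
After op 14 (git commit): modified={c.txt, d.txt} staged={none}
After op 15 (modify e.txt): modified={c.txt, d.txt, e.txt} staged={none}
After op 16 (git add e.txt): modified={c.txt, d.txt} staged={e.txt}
After op 17 (modify a.txt): modified={a.txt, c.txt, d.txt} staged={e.txt}
After op 18 (git reset e.txt): modified={a.txt, c.txt, d.txt, e.txt} staged={none}
After op 19 (modify b.txt): modified={a.txt, b.txt, c.txt, d.txt, e.txt} staged={none}

Answer: none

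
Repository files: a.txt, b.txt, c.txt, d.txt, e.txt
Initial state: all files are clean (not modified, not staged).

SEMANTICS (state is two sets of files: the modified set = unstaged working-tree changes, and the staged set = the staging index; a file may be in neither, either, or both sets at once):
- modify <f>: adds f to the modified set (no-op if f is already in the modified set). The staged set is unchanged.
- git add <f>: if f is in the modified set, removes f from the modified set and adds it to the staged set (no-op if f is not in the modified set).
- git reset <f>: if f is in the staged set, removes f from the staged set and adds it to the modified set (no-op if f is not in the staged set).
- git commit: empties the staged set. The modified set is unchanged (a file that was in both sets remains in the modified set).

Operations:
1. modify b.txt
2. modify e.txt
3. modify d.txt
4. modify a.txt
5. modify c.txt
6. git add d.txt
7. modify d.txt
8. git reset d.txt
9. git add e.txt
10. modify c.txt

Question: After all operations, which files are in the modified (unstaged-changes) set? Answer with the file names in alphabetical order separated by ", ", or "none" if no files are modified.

Answer: a.txt, b.txt, c.txt, d.txt

Derivation:
After op 1 (modify b.txt): modified={b.txt} staged={none}
After op 2 (modify e.txt): modified={b.txt, e.txt} staged={none}
After op 3 (modify d.txt): modified={b.txt, d.txt, e.txt} staged={none}
After op 4 (modify a.txt): modified={a.txt, b.txt, d.txt, e.txt} staged={none}
After op 5 (modify c.txt): modified={a.txt, b.txt, c.txt, d.txt, e.txt} staged={none}
After op 6 (git add d.txt): modified={a.txt, b.txt, c.txt, e.txt} staged={d.txt}
After op 7 (modify d.txt): modified={a.txt, b.txt, c.txt, d.txt, e.txt} staged={d.txt}
After op 8 (git reset d.txt): modified={a.txt, b.txt, c.txt, d.txt, e.txt} staged={none}
After op 9 (git add e.txt): modified={a.txt, b.txt, c.txt, d.txt} staged={e.txt}
After op 10 (modify c.txt): modified={a.txt, b.txt, c.txt, d.txt} staged={e.txt}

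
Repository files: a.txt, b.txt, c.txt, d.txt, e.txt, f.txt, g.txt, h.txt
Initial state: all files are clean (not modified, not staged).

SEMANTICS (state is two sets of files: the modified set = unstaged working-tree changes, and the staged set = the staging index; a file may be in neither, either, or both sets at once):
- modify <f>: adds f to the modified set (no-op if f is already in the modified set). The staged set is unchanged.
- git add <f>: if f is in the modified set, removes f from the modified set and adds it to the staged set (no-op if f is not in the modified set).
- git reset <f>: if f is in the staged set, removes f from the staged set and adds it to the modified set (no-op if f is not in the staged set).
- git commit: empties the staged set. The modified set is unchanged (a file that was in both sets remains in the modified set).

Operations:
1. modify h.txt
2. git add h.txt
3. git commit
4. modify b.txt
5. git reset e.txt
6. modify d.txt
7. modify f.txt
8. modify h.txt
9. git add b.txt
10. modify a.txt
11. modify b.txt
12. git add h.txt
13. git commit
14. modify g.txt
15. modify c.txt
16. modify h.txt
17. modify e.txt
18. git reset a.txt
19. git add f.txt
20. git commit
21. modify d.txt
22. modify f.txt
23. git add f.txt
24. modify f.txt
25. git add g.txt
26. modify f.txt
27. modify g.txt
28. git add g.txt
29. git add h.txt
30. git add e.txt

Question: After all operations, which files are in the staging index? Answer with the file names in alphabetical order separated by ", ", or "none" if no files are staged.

After op 1 (modify h.txt): modified={h.txt} staged={none}
After op 2 (git add h.txt): modified={none} staged={h.txt}
After op 3 (git commit): modified={none} staged={none}
After op 4 (modify b.txt): modified={b.txt} staged={none}
After op 5 (git reset e.txt): modified={b.txt} staged={none}
After op 6 (modify d.txt): modified={b.txt, d.txt} staged={none}
After op 7 (modify f.txt): modified={b.txt, d.txt, f.txt} staged={none}
After op 8 (modify h.txt): modified={b.txt, d.txt, f.txt, h.txt} staged={none}
After op 9 (git add b.txt): modified={d.txt, f.txt, h.txt} staged={b.txt}
After op 10 (modify a.txt): modified={a.txt, d.txt, f.txt, h.txt} staged={b.txt}
After op 11 (modify b.txt): modified={a.txt, b.txt, d.txt, f.txt, h.txt} staged={b.txt}
After op 12 (git add h.txt): modified={a.txt, b.txt, d.txt, f.txt} staged={b.txt, h.txt}
After op 13 (git commit): modified={a.txt, b.txt, d.txt, f.txt} staged={none}
After op 14 (modify g.txt): modified={a.txt, b.txt, d.txt, f.txt, g.txt} staged={none}
After op 15 (modify c.txt): modified={a.txt, b.txt, c.txt, d.txt, f.txt, g.txt} staged={none}
After op 16 (modify h.txt): modified={a.txt, b.txt, c.txt, d.txt, f.txt, g.txt, h.txt} staged={none}
After op 17 (modify e.txt): modified={a.txt, b.txt, c.txt, d.txt, e.txt, f.txt, g.txt, h.txt} staged={none}
After op 18 (git reset a.txt): modified={a.txt, b.txt, c.txt, d.txt, e.txt, f.txt, g.txt, h.txt} staged={none}
After op 19 (git add f.txt): modified={a.txt, b.txt, c.txt, d.txt, e.txt, g.txt, h.txt} staged={f.txt}
After op 20 (git commit): modified={a.txt, b.txt, c.txt, d.txt, e.txt, g.txt, h.txt} staged={none}
After op 21 (modify d.txt): modified={a.txt, b.txt, c.txt, d.txt, e.txt, g.txt, h.txt} staged={none}
After op 22 (modify f.txt): modified={a.txt, b.txt, c.txt, d.txt, e.txt, f.txt, g.txt, h.txt} staged={none}
After op 23 (git add f.txt): modified={a.txt, b.txt, c.txt, d.txt, e.txt, g.txt, h.txt} staged={f.txt}
After op 24 (modify f.txt): modified={a.txt, b.txt, c.txt, d.txt, e.txt, f.txt, g.txt, h.txt} staged={f.txt}
After op 25 (git add g.txt): modified={a.txt, b.txt, c.txt, d.txt, e.txt, f.txt, h.txt} staged={f.txt, g.txt}
After op 26 (modify f.txt): modified={a.txt, b.txt, c.txt, d.txt, e.txt, f.txt, h.txt} staged={f.txt, g.txt}
After op 27 (modify g.txt): modified={a.txt, b.txt, c.txt, d.txt, e.txt, f.txt, g.txt, h.txt} staged={f.txt, g.txt}
After op 28 (git add g.txt): modified={a.txt, b.txt, c.txt, d.txt, e.txt, f.txt, h.txt} staged={f.txt, g.txt}
After op 29 (git add h.txt): modified={a.txt, b.txt, c.txt, d.txt, e.txt, f.txt} staged={f.txt, g.txt, h.txt}
After op 30 (git add e.txt): modified={a.txt, b.txt, c.txt, d.txt, f.txt} staged={e.txt, f.txt, g.txt, h.txt}

Answer: e.txt, f.txt, g.txt, h.txt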